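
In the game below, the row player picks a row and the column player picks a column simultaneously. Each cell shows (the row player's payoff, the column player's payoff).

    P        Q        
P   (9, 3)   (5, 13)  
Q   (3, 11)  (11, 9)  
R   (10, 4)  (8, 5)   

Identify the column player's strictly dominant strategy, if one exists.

No strictly dominant strategy

Check whether one of the column player's strategies beats all alternatives regardless of what the opponent does.
P is not dominant: against P, Q gives 13 > 3.
Q is not dominant: against Q, P gives 11 > 9.
No single strategy is best against every opponent action.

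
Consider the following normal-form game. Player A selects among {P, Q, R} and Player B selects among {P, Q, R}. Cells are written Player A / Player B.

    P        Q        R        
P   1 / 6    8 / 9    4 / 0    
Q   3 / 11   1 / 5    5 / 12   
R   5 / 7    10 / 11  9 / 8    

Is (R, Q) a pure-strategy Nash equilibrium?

Yes

Holding Player B at Q: Player A gets 10 from R, versus 8 from P, 1 from Q. No profitable deviation for Player A.
Holding Player A at R: Player B gets 11 from Q, versus 7 from P, 8 from R. No profitable deviation for Player B either.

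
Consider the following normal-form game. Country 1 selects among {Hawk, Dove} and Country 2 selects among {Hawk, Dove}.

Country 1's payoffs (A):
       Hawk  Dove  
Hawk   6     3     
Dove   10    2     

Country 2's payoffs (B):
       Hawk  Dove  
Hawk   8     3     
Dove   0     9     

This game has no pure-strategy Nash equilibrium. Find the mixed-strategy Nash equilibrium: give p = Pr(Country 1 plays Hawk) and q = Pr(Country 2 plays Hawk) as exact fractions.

p = 9/14, q = 1/5

Each player's mixing probability is pinned down by making the *other* player indifferent.
Country 2 indifferent between Hawk and Dove: p·8 + (1−p)·0 = p·3 + (1−p)·9 ⟹ 0 + 8p = 9 + (-6)p ⟹ p = 9/14.
Country 1 indifferent between Hawk and Dove: q·6 + (1−q)·3 = q·10 + (1−q)·2 ⟹ 3 + 3q = 2 + 8q ⟹ q = 1/5.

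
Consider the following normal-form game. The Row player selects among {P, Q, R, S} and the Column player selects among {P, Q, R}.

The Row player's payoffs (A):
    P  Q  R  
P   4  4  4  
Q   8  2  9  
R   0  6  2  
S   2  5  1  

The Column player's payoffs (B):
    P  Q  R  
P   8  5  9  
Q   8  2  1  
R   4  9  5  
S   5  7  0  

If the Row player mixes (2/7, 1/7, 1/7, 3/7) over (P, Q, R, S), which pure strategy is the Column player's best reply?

The Column player's best reply maximizes expected payoff against the mix.
P: (2/7)·8 + (1/7)·8 + (1/7)·4 + (3/7)·5 = 43/7
Q: (2/7)·5 + (1/7)·2 + (1/7)·9 + (3/7)·7 = 6
R: (2/7)·9 + (1/7)·1 + (1/7)·5 + (3/7)·0 = 24/7
Highest expected payoff is 43/7, from P.

P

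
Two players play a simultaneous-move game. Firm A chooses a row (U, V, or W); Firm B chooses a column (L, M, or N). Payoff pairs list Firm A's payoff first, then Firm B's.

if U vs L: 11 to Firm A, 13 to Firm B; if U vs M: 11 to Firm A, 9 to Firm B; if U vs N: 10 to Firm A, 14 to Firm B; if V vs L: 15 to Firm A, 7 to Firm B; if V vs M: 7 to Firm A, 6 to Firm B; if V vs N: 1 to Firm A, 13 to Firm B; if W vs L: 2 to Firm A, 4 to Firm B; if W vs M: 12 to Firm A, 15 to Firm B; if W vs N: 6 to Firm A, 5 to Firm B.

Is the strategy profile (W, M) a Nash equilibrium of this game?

Yes

Holding Firm B at M: Firm A gets 12 from W, versus 11 from U, 7 from V. No profitable deviation for Firm A.
Holding Firm A at W: Firm B gets 15 from M, versus 4 from L, 5 from N. No profitable deviation for Firm B either.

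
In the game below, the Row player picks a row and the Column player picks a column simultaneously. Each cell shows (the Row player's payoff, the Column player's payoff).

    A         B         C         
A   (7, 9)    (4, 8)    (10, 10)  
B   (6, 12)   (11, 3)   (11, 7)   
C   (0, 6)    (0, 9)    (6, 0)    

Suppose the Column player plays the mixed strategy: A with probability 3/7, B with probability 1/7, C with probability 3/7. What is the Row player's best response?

Compute the Row player's expected payoff from each pure strategy against the given mix.
A: (3/7)·7 + (1/7)·4 + (3/7)·10 = 55/7
B: (3/7)·6 + (1/7)·11 + (3/7)·11 = 62/7
C: (3/7)·0 + (1/7)·0 + (3/7)·6 = 18/7
Highest expected payoff is 62/7, from B.

B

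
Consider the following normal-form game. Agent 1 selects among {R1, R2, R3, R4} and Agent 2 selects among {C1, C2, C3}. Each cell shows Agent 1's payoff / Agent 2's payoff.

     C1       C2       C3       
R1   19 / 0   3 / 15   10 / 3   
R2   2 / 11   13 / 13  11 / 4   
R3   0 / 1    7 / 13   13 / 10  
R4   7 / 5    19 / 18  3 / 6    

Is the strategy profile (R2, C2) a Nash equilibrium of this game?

No

Holding Agent 2 at C2: Agent 1 gets 13 from R2 but could get 19 by switching to R4. Agent 1 has a profitable deviation.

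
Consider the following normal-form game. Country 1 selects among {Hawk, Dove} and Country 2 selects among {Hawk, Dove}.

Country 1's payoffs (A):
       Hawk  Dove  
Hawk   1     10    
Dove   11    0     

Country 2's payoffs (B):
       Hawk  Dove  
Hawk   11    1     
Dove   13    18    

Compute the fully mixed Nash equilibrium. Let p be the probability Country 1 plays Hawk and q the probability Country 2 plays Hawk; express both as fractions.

Each player's mixing probability is pinned down by making the *other* player indifferent.
Country 2 indifferent between Hawk and Dove: p·11 + (1−p)·13 = p·1 + (1−p)·18 ⟹ 13 + (-2)p = 18 + (-17)p ⟹ p = 1/3.
Country 1 indifferent between Hawk and Dove: q·1 + (1−q)·10 = q·11 + (1−q)·0 ⟹ 10 + (-9)q = 0 + 11q ⟹ q = 1/2.

p = 1/3, q = 1/2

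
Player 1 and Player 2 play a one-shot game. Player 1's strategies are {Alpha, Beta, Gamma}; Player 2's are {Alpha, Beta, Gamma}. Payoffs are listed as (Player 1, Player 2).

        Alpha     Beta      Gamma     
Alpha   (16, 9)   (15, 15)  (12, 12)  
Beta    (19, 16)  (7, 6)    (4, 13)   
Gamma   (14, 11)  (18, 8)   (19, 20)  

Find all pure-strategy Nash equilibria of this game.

(Beta, Alpha) and (Gamma, Gamma)

A profile is a Nash equilibrium when each player is best-responding to the other.
Player 1's best responses — vs Alpha: Beta (payoff 19); vs Beta: Gamma (payoff 18); vs Gamma: Gamma (payoff 19).
Player 2's best responses — vs Alpha: Beta (payoff 15); vs Beta: Alpha (payoff 16); vs Gamma: Gamma (payoff 20).
Mutual best responses occur at (Beta, Alpha) and (Gamma, Gamma); at each, neither player gains by switching.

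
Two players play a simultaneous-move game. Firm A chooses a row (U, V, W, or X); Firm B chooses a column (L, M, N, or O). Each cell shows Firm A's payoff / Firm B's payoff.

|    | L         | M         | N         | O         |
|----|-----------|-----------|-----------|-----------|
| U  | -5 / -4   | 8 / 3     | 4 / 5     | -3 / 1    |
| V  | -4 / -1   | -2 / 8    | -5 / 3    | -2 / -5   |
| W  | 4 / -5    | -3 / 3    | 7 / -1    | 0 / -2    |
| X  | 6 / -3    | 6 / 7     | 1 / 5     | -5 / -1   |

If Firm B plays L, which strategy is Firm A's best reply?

X

With Firm B fixed at L, Firm A's payoffs are: U → -5, V → -4, W → 4, X → 6.
The maximum is 6, achieved by X.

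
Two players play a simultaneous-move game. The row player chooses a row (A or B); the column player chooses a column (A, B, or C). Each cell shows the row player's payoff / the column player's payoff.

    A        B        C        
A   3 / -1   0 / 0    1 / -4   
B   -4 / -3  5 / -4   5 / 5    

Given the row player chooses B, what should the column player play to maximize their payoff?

C

With the row player fixed at B, the column player's payoffs are: A → -3, B → -4, C → 5.
The maximum is 5, achieved by C.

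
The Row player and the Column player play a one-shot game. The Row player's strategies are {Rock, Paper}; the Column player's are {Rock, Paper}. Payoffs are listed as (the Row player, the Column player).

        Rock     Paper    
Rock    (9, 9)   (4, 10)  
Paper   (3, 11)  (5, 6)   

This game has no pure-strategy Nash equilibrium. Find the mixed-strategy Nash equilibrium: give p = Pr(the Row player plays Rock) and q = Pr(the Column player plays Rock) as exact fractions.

p = 5/6, q = 1/7

Each player's mixing probability is pinned down by making the *other* player indifferent.
The Column player indifferent between Rock and Paper: p·9 + (1−p)·11 = p·10 + (1−p)·6 ⟹ 11 + (-2)p = 6 + 4p ⟹ p = 5/6.
The Row player indifferent between Rock and Paper: q·9 + (1−q)·4 = q·3 + (1−q)·5 ⟹ 4 + 5q = 5 + (-2)q ⟹ q = 1/7.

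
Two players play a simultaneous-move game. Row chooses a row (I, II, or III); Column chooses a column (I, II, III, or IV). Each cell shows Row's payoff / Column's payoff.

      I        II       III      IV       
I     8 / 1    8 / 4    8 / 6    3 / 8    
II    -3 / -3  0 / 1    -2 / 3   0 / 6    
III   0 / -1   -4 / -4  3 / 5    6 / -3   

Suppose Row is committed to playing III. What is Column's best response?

III

With Row fixed at III, Column's payoffs are: I → -1, II → -4, III → 5, IV → -3.
The maximum is 5, achieved by III.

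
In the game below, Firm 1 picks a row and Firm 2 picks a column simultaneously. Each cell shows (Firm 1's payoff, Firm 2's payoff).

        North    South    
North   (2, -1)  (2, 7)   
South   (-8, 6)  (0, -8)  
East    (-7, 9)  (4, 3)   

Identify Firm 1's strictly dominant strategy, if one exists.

None

A strategy is strictly dominant if it gives Firm 1 a strictly higher payoff than every other strategy, against every choice by the opponent.
North is not dominant: against South, East gives 4 > 2.
South is not dominant: against North, North gives 2 > -8.
East is not dominant: against North, North gives 2 > -7.
No single strategy is best against every opponent action.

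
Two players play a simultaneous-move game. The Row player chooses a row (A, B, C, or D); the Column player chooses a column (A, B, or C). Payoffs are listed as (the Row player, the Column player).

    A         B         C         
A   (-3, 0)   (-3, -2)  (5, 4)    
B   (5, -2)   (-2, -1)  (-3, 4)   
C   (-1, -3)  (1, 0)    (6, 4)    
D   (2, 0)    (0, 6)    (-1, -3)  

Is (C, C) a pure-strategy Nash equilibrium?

Holding the Column player at C: the Row player gets 6 from C, versus 5 from A, -3 from B, -1 from D. No profitable deviation for the Row player.
Holding the Row player at C: the Column player gets 4 from C, versus -3 from A, 0 from B. No profitable deviation for the Column player either.

Yes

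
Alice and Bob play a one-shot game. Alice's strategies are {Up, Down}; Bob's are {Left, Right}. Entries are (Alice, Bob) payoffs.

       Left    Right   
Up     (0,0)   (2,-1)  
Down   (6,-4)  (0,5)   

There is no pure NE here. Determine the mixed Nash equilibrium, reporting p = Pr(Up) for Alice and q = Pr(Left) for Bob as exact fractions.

In a mixed NE each player is indifferent between their pure strategies, so the opponent's mix sets the indifference.
Bob indifferent between Left and Right: p·0 + (1−p)·(-4) = p·(-1) + (1−p)·5 ⟹ (-4) + 4p = 5 + (-6)p ⟹ p = 9/10.
Alice indifferent between Up and Down: q·0 + (1−q)·2 = q·6 + (1−q)·0 ⟹ 2 + (-2)q = 0 + 6q ⟹ q = 1/4.

p = 9/10, q = 1/4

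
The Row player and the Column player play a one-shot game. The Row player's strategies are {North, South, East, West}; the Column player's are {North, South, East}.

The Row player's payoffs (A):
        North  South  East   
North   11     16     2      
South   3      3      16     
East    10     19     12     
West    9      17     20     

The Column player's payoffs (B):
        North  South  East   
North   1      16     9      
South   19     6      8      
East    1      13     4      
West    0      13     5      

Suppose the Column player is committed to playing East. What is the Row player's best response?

With the Column player fixed at East, the Row player's payoffs are: North → 2, South → 16, East → 12, West → 20.
The maximum is 20, achieved by West.

West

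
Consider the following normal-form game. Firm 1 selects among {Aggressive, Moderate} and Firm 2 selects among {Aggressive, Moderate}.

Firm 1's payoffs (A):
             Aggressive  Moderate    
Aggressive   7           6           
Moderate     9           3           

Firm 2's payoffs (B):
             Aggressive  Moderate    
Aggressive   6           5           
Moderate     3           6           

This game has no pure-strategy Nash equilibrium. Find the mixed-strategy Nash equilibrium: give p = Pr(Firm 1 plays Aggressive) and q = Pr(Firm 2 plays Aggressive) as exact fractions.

p = 3/4, q = 3/5

In a mixed NE each player is indifferent between their pure strategies, so the opponent's mix sets the indifference.
Firm 2 indifferent between Aggressive and Moderate: p·6 + (1−p)·3 = p·5 + (1−p)·6 ⟹ 3 + 3p = 6 + (-1)p ⟹ p = 3/4.
Firm 1 indifferent between Aggressive and Moderate: q·7 + (1−q)·6 = q·9 + (1−q)·3 ⟹ 6 + 1q = 3 + 6q ⟹ q = 3/5.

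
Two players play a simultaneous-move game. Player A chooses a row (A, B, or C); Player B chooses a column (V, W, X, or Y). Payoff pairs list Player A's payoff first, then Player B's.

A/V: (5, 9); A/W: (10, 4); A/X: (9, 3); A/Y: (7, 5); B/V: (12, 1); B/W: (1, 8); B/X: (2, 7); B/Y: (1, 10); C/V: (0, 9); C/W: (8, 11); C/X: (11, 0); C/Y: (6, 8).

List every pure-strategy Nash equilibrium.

No pure-strategy Nash equilibrium

Find each player's best response to every opponent strategy; NE are the intersections.
Player A's best responses — vs V: B (payoff 12); vs W: A (payoff 10); vs X: C (payoff 11); vs Y: A (payoff 7).
Player B's best responses — vs A: V (payoff 9); vs B: Y (payoff 10); vs C: W (payoff 11).
No cell has both players best-responding. For instance, Player A's best reply to W is A, but against A Player B prefers V over W.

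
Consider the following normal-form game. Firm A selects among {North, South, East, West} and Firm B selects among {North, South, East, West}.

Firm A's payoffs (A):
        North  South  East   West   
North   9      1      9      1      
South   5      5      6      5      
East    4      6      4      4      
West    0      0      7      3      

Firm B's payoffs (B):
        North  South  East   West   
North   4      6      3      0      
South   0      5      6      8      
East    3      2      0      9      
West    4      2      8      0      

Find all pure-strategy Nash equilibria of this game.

A profile is a Nash equilibrium when each player is best-responding to the other.
Firm A's best responses — vs North: North (payoff 9); vs South: East (payoff 6); vs East: North (payoff 9); vs West: South (payoff 5).
Firm B's best responses — vs North: South (payoff 6); vs South: West (payoff 8); vs East: West (payoff 9); vs West: East (payoff 8).
The only mutual best response is (South, West); neither player gains by switching there.

(South, West)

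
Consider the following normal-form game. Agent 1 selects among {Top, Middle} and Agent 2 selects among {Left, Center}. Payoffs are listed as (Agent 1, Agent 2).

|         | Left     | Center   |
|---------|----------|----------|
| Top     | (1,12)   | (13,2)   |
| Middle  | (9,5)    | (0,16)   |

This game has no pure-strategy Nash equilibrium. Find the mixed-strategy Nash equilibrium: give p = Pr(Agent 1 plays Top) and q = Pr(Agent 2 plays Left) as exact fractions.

Each player's mixing probability is pinned down by making the *other* player indifferent.
Agent 2 indifferent between Left and Center: p·12 + (1−p)·5 = p·2 + (1−p)·16 ⟹ 5 + 7p = 16 + (-14)p ⟹ p = 11/21.
Agent 1 indifferent between Top and Middle: q·1 + (1−q)·13 = q·9 + (1−q)·0 ⟹ 13 + (-12)q = 0 + 9q ⟹ q = 13/21.

p = 11/21, q = 13/21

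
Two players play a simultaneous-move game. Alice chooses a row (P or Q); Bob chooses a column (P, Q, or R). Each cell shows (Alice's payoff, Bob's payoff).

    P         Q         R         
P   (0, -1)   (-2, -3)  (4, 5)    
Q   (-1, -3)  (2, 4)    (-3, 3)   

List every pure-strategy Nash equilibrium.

(P, R) and (Q, Q)

Find each player's best response to every opponent strategy; NE are the intersections.
Alice's best responses — vs P: P (payoff 0); vs Q: Q (payoff 2); vs R: P (payoff 4).
Bob's best responses — vs P: R (payoff 5); vs Q: Q (payoff 4).
Mutual best responses occur at (P, R) and (Q, Q); at each, neither player gains by switching.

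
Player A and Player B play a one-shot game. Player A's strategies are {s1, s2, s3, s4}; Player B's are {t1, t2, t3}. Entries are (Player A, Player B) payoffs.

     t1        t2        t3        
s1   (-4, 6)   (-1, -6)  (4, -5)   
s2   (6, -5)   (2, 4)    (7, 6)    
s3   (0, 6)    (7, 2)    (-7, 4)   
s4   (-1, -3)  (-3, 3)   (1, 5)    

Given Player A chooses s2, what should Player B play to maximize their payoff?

With Player A fixed at s2, Player B's payoffs are: t1 → -5, t2 → 4, t3 → 6.
The maximum is 6, achieved by t3.

t3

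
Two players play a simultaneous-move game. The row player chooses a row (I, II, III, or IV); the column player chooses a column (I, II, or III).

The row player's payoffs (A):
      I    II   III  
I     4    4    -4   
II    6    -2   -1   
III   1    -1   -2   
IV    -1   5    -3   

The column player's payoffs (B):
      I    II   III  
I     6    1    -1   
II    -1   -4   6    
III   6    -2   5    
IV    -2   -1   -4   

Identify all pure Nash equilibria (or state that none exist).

Find each player's best response to every opponent strategy; NE are the intersections.
The row player's best responses — vs I: II (payoff 6); vs II: IV (payoff 5); vs III: II (payoff -1).
The column player's best responses — vs I: I (payoff 6); vs II: III (payoff 6); vs III: I (payoff 6); vs IV: II (payoff -1).
Mutual best responses occur at (II, III) and (IV, II); at each, neither player gains by switching.

(II, III) and (IV, II)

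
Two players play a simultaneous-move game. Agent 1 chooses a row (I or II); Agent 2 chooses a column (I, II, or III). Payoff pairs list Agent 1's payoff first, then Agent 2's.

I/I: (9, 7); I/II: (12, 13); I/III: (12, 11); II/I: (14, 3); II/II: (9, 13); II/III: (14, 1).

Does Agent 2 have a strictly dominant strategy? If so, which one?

II

Check whether one of Agent 2's strategies beats all alternatives regardless of what the opponent does.
II strictly dominates: vs I: 13 > each of {7, 11}; vs II: 13 > each of {3, 1}.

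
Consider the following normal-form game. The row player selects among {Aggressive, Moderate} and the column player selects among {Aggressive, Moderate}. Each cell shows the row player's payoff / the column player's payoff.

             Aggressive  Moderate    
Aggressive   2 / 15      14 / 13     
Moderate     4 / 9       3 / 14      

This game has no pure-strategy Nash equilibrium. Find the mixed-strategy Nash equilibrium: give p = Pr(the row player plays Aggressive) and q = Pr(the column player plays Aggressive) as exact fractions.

p = 5/7, q = 11/13

Each player's mixing probability is pinned down by making the *other* player indifferent.
The column player indifferent between Aggressive and Moderate: p·15 + (1−p)·9 = p·13 + (1−p)·14 ⟹ 9 + 6p = 14 + (-1)p ⟹ p = 5/7.
The row player indifferent between Aggressive and Moderate: q·2 + (1−q)·14 = q·4 + (1−q)·3 ⟹ 14 + (-12)q = 3 + 1q ⟹ q = 11/13.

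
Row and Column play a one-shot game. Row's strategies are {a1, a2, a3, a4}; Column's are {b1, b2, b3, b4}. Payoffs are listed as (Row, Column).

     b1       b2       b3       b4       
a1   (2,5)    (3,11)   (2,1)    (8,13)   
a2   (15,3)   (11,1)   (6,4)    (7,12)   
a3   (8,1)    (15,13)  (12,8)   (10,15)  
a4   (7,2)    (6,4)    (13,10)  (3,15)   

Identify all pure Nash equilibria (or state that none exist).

(a3, b4)

Check mutual best responses: a cell is a NE iff neither player can gain by unilaterally deviating.
Row's best responses — vs b1: a2 (payoff 15); vs b2: a3 (payoff 15); vs b3: a4 (payoff 13); vs b4: a3 (payoff 10).
Column's best responses — vs a1: b4 (payoff 13); vs a2: b4 (payoff 12); vs a3: b4 (payoff 15); vs a4: b4 (payoff 15).
The only mutual best response is (a3, b4); neither player gains by switching there.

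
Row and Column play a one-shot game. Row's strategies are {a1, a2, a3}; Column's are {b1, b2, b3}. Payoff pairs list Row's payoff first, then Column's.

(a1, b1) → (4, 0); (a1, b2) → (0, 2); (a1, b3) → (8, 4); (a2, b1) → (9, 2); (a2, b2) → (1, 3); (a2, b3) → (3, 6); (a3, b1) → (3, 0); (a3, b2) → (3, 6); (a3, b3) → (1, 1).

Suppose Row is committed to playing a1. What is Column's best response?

b3

With Row fixed at a1, Column's payoffs are: b1 → 0, b2 → 2, b3 → 4.
The maximum is 4, achieved by b3.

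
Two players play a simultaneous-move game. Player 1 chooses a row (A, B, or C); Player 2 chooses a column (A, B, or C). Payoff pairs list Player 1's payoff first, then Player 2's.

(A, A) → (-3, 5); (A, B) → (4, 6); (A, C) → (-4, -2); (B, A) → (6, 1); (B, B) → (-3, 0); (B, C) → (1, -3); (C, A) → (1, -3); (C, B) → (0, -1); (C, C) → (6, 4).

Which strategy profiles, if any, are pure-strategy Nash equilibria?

(A, B), (B, A), and (C, C)

Find each player's best response to every opponent strategy; NE are the intersections.
Player 1's best responses — vs A: B (payoff 6); vs B: A (payoff 4); vs C: C (payoff 6).
Player 2's best responses — vs A: B (payoff 6); vs B: A (payoff 1); vs C: C (payoff 4).
Mutual best responses occur at (A, B), (B, A), and (C, C); at each, neither player gains by switching.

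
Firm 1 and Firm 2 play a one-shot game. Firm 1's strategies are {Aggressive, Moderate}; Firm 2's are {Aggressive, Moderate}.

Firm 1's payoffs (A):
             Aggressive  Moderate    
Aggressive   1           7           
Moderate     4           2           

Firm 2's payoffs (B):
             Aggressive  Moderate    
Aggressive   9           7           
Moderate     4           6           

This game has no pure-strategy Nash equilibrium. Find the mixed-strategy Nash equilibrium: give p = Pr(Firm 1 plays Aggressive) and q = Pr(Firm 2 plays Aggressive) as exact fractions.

Each player's mixing probability is pinned down by making the *other* player indifferent.
Firm 2 indifferent between Aggressive and Moderate: p·9 + (1−p)·4 = p·7 + (1−p)·6 ⟹ 4 + 5p = 6 + 1p ⟹ p = 1/2.
Firm 1 indifferent between Aggressive and Moderate: q·1 + (1−q)·7 = q·4 + (1−q)·2 ⟹ 7 + (-6)q = 2 + 2q ⟹ q = 5/8.

p = 1/2, q = 5/8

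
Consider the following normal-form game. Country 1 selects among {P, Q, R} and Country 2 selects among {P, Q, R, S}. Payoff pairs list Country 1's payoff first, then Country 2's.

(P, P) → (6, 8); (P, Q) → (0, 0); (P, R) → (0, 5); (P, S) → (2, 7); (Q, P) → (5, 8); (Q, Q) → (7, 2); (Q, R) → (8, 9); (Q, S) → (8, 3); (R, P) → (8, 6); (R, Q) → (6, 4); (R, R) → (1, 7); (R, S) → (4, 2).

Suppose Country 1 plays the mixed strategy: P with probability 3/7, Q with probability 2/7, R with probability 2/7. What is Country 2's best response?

Compute Country 2's expected payoff from each pure strategy against the given mix.
P: (3/7)·8 + (2/7)·8 + (2/7)·6 = 52/7
Q: (3/7)·0 + (2/7)·2 + (2/7)·4 = 12/7
R: (3/7)·5 + (2/7)·9 + (2/7)·7 = 47/7
S: (3/7)·7 + (2/7)·3 + (2/7)·2 = 31/7
Highest expected payoff is 52/7, from P.

P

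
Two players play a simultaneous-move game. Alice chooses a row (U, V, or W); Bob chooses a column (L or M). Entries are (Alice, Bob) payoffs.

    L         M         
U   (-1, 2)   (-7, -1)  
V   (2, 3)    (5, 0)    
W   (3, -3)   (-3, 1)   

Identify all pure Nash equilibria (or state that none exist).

No pure-strategy Nash equilibrium

Find each player's best response to every opponent strategy; NE are the intersections.
Alice's best responses — vs L: W (payoff 3); vs M: V (payoff 5).
Bob's best responses — vs U: L (payoff 2); vs V: L (payoff 3); vs W: M (payoff 1).
No cell has both players best-responding. For instance, Alice's best reply to M is V, but against V Bob prefers L over M.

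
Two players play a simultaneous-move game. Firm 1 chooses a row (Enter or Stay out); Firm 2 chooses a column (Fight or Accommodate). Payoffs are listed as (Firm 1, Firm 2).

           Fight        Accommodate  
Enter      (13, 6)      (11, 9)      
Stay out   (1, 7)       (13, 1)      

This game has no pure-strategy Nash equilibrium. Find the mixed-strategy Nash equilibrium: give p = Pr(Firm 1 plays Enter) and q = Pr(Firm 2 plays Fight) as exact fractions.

In a mixed NE each player is indifferent between their pure strategies, so the opponent's mix sets the indifference.
Firm 2 indifferent between Fight and Accommodate: p·6 + (1−p)·7 = p·9 + (1−p)·1 ⟹ 7 + (-1)p = 1 + 8p ⟹ p = 2/3.
Firm 1 indifferent between Enter and Stay out: q·13 + (1−q)·11 = q·1 + (1−q)·13 ⟹ 11 + 2q = 13 + (-12)q ⟹ q = 1/7.

p = 2/3, q = 1/7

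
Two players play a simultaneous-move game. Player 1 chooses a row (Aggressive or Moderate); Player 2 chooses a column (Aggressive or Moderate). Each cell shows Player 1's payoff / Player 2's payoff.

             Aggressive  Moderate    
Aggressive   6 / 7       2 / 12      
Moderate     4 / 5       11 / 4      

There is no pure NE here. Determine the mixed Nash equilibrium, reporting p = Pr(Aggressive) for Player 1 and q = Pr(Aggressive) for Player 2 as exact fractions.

p = 1/6, q = 9/11

In a mixed NE each player is indifferent between their pure strategies, so the opponent's mix sets the indifference.
Player 2 indifferent between Aggressive and Moderate: p·7 + (1−p)·5 = p·12 + (1−p)·4 ⟹ 5 + 2p = 4 + 8p ⟹ p = 1/6.
Player 1 indifferent between Aggressive and Moderate: q·6 + (1−q)·2 = q·4 + (1−q)·11 ⟹ 2 + 4q = 11 + (-7)q ⟹ q = 9/11.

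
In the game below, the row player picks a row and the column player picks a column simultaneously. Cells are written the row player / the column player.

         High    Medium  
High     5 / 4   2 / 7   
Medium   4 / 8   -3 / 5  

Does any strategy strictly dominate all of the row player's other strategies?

High

A strategy is strictly dominant if it gives the row player a strictly higher payoff than every other strategy, against every choice by the opponent.
High strictly dominates: vs High: 5 > 4; vs Medium: 2 > -3.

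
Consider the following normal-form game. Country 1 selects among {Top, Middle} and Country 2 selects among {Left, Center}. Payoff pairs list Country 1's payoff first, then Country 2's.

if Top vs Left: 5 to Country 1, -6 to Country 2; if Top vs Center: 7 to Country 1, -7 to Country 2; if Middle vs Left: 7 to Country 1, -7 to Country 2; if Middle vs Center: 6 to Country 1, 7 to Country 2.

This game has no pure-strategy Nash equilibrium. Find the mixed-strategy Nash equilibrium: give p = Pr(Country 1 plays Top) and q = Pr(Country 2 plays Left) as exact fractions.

Each player's mixing probability is pinned down by making the *other* player indifferent.
Country 2 indifferent between Left and Center: p·(-6) + (1−p)·(-7) = p·(-7) + (1−p)·7 ⟹ (-7) + 1p = 7 + (-14)p ⟹ p = 14/15.
Country 1 indifferent between Top and Middle: q·5 + (1−q)·7 = q·7 + (1−q)·6 ⟹ 7 + (-2)q = 6 + 1q ⟹ q = 1/3.

p = 14/15, q = 1/3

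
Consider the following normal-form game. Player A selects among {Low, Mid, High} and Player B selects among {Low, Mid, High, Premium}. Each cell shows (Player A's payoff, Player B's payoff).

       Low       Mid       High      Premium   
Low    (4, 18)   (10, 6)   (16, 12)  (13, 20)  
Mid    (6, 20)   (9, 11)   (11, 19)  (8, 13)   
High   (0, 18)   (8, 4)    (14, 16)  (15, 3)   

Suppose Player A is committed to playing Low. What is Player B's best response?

Premium

With Player A fixed at Low, Player B's payoffs are: Low → 18, Mid → 6, High → 12, Premium → 20.
The maximum is 20, achieved by Premium.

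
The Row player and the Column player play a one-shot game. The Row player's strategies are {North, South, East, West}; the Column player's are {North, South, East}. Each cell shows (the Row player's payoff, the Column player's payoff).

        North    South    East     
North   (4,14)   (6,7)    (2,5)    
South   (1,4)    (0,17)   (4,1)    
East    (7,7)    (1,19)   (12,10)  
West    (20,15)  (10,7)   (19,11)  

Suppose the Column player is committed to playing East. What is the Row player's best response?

West

With the Column player fixed at East, the Row player's payoffs are: North → 2, South → 4, East → 12, West → 19.
The maximum is 19, achieved by West.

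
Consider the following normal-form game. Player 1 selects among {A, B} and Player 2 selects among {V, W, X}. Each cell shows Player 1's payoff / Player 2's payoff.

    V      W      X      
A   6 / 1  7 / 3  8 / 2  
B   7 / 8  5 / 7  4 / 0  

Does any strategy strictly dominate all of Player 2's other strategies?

Check whether one of Player 2's strategies beats all alternatives regardless of what the opponent does.
V is not dominant: against A, W gives 3 > 1.
W is not dominant: against B, V gives 8 > 7.
X is not dominant: against A, W gives 3 > 2.
No single strategy is best against every opponent action.

No strictly dominant strategy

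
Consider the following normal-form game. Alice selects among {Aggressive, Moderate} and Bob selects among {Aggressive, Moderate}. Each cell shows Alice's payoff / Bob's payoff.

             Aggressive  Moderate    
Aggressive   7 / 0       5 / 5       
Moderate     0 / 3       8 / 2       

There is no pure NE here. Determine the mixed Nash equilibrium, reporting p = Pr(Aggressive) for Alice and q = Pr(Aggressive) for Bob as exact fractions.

p = 1/6, q = 3/10

Each player's mixing probability is pinned down by making the *other* player indifferent.
Bob indifferent between Aggressive and Moderate: p·0 + (1−p)·3 = p·5 + (1−p)·2 ⟹ 3 + (-3)p = 2 + 3p ⟹ p = 1/6.
Alice indifferent between Aggressive and Moderate: q·7 + (1−q)·5 = q·0 + (1−q)·8 ⟹ 5 + 2q = 8 + (-8)q ⟹ q = 3/10.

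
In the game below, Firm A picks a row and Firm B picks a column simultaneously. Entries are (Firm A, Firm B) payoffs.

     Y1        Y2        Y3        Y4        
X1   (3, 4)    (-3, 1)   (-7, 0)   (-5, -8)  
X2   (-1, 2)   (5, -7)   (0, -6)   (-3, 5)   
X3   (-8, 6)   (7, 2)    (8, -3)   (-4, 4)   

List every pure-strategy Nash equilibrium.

(X1, Y1) and (X2, Y4)

A profile is a Nash equilibrium when each player is best-responding to the other.
Firm A's best responses — vs Y1: X1 (payoff 3); vs Y2: X3 (payoff 7); vs Y3: X3 (payoff 8); vs Y4: X2 (payoff -3).
Firm B's best responses — vs X1: Y1 (payoff 4); vs X2: Y4 (payoff 5); vs X3: Y1 (payoff 6).
Mutual best responses occur at (X1, Y1) and (X2, Y4); at each, neither player gains by switching.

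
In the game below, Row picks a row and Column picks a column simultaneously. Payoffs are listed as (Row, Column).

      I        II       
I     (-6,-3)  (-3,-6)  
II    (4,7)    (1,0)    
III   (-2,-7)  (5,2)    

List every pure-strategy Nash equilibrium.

Find each player's best response to every opponent strategy; NE are the intersections.
Row's best responses — vs I: II (payoff 4); vs II: III (payoff 5).
Column's best responses — vs I: I (payoff -3); vs II: I (payoff 7); vs III: II (payoff 2).
Mutual best responses occur at (II, I) and (III, II); at each, neither player gains by switching.

(II, I) and (III, II)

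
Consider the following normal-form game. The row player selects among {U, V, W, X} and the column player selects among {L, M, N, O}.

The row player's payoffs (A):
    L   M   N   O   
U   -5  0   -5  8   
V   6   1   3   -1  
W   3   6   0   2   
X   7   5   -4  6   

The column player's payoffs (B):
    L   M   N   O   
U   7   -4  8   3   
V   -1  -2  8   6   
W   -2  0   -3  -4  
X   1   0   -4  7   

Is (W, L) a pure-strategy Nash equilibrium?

No

Holding the column player at L: the row player gets 3 from W but could get 7 by switching to X. The row player has a profitable deviation.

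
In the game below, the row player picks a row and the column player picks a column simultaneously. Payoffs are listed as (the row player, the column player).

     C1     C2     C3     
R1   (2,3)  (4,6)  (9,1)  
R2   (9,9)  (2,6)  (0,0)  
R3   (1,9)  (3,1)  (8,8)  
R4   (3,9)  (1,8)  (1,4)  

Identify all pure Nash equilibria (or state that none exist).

(R1, C2) and (R2, C1)

A profile is a Nash equilibrium when each player is best-responding to the other.
The row player's best responses — vs C1: R2 (payoff 9); vs C2: R1 (payoff 4); vs C3: R1 (payoff 9).
The column player's best responses — vs R1: C2 (payoff 6); vs R2: C1 (payoff 9); vs R3: C1 (payoff 9); vs R4: C1 (payoff 9).
Mutual best responses occur at (R1, C2) and (R2, C1); at each, neither player gains by switching.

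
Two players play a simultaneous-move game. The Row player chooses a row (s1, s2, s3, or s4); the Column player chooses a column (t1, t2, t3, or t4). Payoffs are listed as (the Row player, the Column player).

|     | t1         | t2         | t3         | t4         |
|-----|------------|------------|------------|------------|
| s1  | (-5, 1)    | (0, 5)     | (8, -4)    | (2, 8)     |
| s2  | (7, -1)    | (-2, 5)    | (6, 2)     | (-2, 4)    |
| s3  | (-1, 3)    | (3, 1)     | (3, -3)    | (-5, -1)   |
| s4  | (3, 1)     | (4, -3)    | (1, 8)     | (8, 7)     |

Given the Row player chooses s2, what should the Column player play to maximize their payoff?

t2

With the Row player fixed at s2, the Column player's payoffs are: t1 → -1, t2 → 5, t3 → 2, t4 → 4.
The maximum is 5, achieved by t2.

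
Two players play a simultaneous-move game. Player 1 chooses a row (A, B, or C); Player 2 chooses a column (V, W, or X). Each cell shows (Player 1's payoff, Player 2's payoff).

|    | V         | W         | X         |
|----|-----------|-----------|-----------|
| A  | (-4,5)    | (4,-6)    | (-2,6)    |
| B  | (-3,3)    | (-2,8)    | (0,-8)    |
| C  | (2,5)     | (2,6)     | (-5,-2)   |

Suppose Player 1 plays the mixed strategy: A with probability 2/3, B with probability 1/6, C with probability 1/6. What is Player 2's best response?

V

Compute Player 2's expected payoff from each pure strategy against the given mix.
V: (2/3)·5 + (1/6)·3 + (1/6)·5 = 14/3
W: (2/3)·(-6) + (1/6)·8 + (1/6)·6 = -5/3
X: (2/3)·6 + (1/6)·(-8) + (1/6)·(-2) = 7/3
Highest expected payoff is 14/3, from V.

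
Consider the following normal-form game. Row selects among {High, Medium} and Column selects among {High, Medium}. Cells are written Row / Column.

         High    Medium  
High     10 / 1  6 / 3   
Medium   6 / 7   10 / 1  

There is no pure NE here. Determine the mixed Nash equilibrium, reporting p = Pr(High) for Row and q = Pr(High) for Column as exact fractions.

p = 3/4, q = 1/2

Each player's mixing probability is pinned down by making the *other* player indifferent.
Column indifferent between High and Medium: p·1 + (1−p)·7 = p·3 + (1−p)·1 ⟹ 7 + (-6)p = 1 + 2p ⟹ p = 3/4.
Row indifferent between High and Medium: q·10 + (1−q)·6 = q·6 + (1−q)·10 ⟹ 6 + 4q = 10 + (-4)q ⟹ q = 1/2.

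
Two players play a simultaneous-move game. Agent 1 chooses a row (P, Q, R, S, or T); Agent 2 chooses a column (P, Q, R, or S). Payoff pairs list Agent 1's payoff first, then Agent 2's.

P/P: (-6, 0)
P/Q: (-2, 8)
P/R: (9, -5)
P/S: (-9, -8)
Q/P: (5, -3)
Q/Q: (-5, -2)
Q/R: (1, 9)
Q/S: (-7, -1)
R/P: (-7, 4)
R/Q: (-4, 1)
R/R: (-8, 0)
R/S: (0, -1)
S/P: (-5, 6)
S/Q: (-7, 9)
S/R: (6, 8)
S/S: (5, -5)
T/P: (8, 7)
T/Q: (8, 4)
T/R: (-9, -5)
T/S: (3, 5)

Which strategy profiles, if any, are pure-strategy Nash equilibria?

Check mutual best responses: a cell is a NE iff neither player can gain by unilaterally deviating.
Agent 1's best responses — vs P: T (payoff 8); vs Q: T (payoff 8); vs R: P (payoff 9); vs S: S (payoff 5).
Agent 2's best responses — vs P: Q (payoff 8); vs Q: R (payoff 9); vs R: P (payoff 4); vs S: Q (payoff 9); vs T: P (payoff 7).
The only mutual best response is (T, P); neither player gains by switching there.

(T, P)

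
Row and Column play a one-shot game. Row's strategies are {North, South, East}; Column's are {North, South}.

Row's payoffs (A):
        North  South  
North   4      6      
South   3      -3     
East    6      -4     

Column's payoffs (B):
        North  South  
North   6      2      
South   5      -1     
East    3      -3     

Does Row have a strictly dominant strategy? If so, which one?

Check whether one of Row's strategies beats all alternatives regardless of what the opponent does.
North is not dominant: against North, East gives 6 > 4.
South is not dominant: against North, North gives 4 > 3.
East is not dominant: against South, North gives 6 > -4.
No single strategy is best against every opponent action.

None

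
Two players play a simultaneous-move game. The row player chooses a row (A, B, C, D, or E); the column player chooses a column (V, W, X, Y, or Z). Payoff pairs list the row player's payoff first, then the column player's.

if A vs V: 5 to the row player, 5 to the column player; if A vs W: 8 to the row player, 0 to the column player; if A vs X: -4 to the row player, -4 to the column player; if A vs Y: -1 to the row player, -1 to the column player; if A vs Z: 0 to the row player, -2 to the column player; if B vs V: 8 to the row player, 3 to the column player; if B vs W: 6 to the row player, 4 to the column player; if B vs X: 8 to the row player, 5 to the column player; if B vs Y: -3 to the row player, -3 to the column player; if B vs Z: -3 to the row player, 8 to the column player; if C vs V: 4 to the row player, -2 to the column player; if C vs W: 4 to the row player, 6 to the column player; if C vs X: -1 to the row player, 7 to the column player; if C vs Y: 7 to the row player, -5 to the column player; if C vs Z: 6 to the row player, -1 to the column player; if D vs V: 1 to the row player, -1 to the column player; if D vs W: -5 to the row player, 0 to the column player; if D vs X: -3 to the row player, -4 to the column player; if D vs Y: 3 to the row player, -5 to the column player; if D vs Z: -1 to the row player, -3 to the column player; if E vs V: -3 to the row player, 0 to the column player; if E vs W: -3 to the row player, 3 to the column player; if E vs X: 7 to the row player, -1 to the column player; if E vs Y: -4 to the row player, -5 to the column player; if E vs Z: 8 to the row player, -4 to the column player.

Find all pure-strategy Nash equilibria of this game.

No pure-strategy Nash equilibrium

Check mutual best responses: a cell is a NE iff neither player can gain by unilaterally deviating.
The row player's best responses — vs V: B (payoff 8); vs W: A (payoff 8); vs X: B (payoff 8); vs Y: C (payoff 7); vs Z: E (payoff 8).
The column player's best responses — vs A: V (payoff 5); vs B: Z (payoff 8); vs C: X (payoff 7); vs D: W (payoff 0); vs E: W (payoff 3).
No cell has both players best-responding. For instance, the row player's best reply to X is B, but against B the column player prefers Z over X.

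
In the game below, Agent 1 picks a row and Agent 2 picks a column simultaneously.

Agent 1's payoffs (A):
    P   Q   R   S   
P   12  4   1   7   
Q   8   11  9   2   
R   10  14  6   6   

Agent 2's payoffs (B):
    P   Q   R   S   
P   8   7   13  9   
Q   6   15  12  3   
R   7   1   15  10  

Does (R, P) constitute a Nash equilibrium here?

Holding Agent 2 at P: Agent 1 gets 10 from R but could get 12 by switching to P. Agent 1 has a profitable deviation.

No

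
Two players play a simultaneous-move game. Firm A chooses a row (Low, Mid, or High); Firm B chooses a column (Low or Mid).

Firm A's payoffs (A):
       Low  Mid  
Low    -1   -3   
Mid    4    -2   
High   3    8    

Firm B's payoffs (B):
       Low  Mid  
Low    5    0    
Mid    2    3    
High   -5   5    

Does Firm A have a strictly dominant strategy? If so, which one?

A strategy is strictly dominant if it gives Firm A a strictly higher payoff than every other strategy, against every choice by the opponent.
Low is not dominant: against Low, Mid gives 4 > -1.
Mid is not dominant: against Mid, High gives 8 > -2.
High is not dominant: against Low, Mid gives 4 > 3.
No single strategy is best against every opponent action.

None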